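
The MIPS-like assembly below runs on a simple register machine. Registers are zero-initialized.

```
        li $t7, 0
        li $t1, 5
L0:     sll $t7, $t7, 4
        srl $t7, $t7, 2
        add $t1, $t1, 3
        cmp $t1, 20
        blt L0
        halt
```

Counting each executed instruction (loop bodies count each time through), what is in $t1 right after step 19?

$t7=0
$t1=5
$t7=0<<4=0
$t7=0>>2=0
$t1=5+3=8
cmp $t1, 20  (cmp 8,20)
blt L0: taken
$t7=0<<4=0
$t7=0>>2=0
$t1=8+3=11
cmp $t1, 20  (cmp 11,20)
blt L0: taken
$t7=0<<4=0
$t7=0>>2=0
$t1=11+3=14
cmp $t1, 20  (cmp 14,20)
blt L0: taken
$t7=0<<4=0
$t7=0>>2=0
After step 19: $t1 = 14.

14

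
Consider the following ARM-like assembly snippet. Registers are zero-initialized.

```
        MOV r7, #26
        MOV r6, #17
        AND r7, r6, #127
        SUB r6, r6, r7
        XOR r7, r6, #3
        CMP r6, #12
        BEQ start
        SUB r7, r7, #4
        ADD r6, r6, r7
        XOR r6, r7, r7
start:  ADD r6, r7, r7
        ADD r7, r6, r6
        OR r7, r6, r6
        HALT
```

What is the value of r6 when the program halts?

after MOV r7, #26: r7=26
after MOV r6, #17: r6=17
after AND r7, r6, #127: r7=17&127=17
after SUB r6, r6, r7: r6=17-17=0
after XOR r7, r6, #3: r7=0^3=3
CMP r6, #12  (cmp 0,12)
BEQ start: not taken
after SUB r7, r7, #4: r7=3-4=-1
after ADD r6, r6, r7: r6=0+(-1)=-1
after XOR r6, r7, r7: r6=(-1)^(-1)=0
after ADD r6, r7, r7: r6=(-1)+(-1)=-2
after ADD r7, r6, r6: r7=(-2)+(-2)=-4
after OR r7, r6, r6: r7=(-2)|(-2)=-2
halt.

-2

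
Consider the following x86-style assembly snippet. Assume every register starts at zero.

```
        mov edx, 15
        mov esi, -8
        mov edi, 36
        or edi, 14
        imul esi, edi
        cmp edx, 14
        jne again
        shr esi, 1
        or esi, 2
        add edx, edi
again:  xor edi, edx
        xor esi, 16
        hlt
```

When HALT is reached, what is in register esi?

-384

after mov edx, 15: edx=15
after mov esi, -8: esi=-8
after mov edi, 36: edi=36
after or edi, 14: edi=36|14=46
after imul esi, edi: esi=(-8)*46=-368
cmp edx, 14  (cmp 15,14)
jne again: taken
after xor edi, edx: edi=46^15=33
after xor esi, 16: esi=(-368)^16=-384
halt.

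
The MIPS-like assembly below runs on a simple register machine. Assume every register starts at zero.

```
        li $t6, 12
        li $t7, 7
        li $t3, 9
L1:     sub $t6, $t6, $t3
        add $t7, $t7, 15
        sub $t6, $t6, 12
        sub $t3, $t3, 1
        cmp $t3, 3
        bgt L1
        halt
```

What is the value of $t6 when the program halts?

-99

after li $t6, 12: $t6=12
after li $t7, 7: $t7=7
after li $t3, 9: $t3=9
after sub $t6, $t6, $t3: $t6=12-9=3
after add $t7, $t7, 15: $t7=7+15=22
after sub $t6, $t6, 12: $t6=3-12=-9
after sub $t3, $t3, 1: $t3=9-1=8
cmp $t3, 3  (cmp 8,3)
bgt L1: taken
after sub $t6, $t6, $t3: $t6=(-9)-8=-17
after add $t7, $t7, 15: $t7=22+15=37
after sub $t6, $t6, 12: $t6=(-17)-12=-29
after sub $t3, $t3, 1: $t3=8-1=7
cmp $t3, 3  (cmp 7,3)
bgt L1: taken
after sub $t6, $t6, $t3: $t6=(-29)-7=-36
after add $t7, $t7, 15: $t7=37+15=52
after sub $t6, $t6, 12: $t6=(-36)-12=-48
after sub $t3, $t3, 1: $t3=7-1=6
cmp $t3, 3  (cmp 6,3)
bgt L1: taken
after sub $t6, $t6, $t3: $t6=(-48)-6=-54
after add $t7, $t7, 15: $t7=52+15=67
after sub $t6, $t6, 12: $t6=(-54)-12=-66
after sub $t3, $t3, 1: $t3=6-1=5
cmp $t3, 3  (cmp 5,3)
bgt L1: taken
after sub $t6, $t6, $t3: $t6=(-66)-5=-71
after add $t7, $t7, 15: $t7=67+15=82
after sub $t6, $t6, 12: $t6=(-71)-12=-83
after sub $t3, $t3, 1: $t3=5-1=4
cmp $t3, 3  (cmp 4,3)
bgt L1: taken
after sub $t6, $t6, $t3: $t6=(-83)-4=-87
after add $t7, $t7, 15: $t7=82+15=97
after sub $t6, $t6, 12: $t6=(-87)-12=-99
after sub $t3, $t3, 1: $t3=4-1=3
cmp $t3, 3  (cmp 3,3)
bgt L1: not taken
halt.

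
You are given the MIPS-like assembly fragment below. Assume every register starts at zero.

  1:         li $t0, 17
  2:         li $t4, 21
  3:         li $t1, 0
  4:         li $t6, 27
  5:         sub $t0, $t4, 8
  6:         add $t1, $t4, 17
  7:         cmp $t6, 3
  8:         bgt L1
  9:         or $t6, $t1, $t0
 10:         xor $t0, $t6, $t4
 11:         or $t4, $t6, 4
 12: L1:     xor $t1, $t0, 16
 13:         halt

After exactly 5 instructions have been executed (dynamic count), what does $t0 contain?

li $t0, 17 → $t0=17
li $t4, 21 → $t4=21
li $t1, 0 → $t1=0
li $t6, 27 → $t6=27
sub $t0, $t4, 8 → $t0=21-8=13
After step 5: $t0 = 13.

13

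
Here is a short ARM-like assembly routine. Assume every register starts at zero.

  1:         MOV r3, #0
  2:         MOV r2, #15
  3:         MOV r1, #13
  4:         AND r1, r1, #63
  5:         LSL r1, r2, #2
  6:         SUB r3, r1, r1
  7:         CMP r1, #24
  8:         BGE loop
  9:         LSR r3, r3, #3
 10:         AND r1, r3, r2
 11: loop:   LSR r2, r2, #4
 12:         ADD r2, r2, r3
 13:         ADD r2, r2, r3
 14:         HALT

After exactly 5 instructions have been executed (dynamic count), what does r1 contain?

60

after MOV r3, #0: r3=0
after MOV r2, #15: r2=15
after MOV r1, #13: r1=13
after AND r1, r1, #63: r1=13&63=13
after LSL r1, r2, #2: r1=15<<2=60
After step 5: r1 = 60.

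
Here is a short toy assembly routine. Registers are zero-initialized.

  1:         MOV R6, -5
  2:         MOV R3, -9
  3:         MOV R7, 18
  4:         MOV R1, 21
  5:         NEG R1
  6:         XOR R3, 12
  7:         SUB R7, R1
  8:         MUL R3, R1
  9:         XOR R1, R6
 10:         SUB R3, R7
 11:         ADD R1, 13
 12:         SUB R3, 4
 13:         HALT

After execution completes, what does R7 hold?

R6=-5
R3=-9
R7=18
R1=21
R1=-(21)=-21
R3=(-9)^12=-5
R7=18-(-21)=39
R3=(-5)*(-21)=105
R1=(-21)^(-5)=16
R3=105-39=66
R1=16+13=29
R3=66-4=62
halt.

39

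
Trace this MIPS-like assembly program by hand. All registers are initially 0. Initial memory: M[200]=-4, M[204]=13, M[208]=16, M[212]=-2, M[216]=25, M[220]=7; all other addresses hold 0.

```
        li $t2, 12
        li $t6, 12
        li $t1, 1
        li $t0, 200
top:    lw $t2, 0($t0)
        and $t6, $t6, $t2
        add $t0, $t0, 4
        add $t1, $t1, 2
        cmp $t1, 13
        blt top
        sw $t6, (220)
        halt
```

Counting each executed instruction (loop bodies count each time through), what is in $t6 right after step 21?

0

li $t2, 12 → $t2=12
li $t6, 12 → $t6=12
li $t1, 1 → $t1=1
li $t0, 200 → $t0=200
lw $t2, 0($t0) → $t2=M[200]=-4
and $t6, $t6, $t2 → $t6=12&(-4)=12
add $t0, $t0, 4 → $t0=200+4=204
add $t1, $t1, 2 → $t1=1+2=3
cmp $t1, 13  (cmp 3,13)
blt top: taken
lw $t2, 0($t0) → $t2=M[204]=13
and $t6, $t6, $t2 → $t6=12&13=12
add $t0, $t0, 4 → $t0=204+4=208
add $t1, $t1, 2 → $t1=3+2=5
cmp $t1, 13  (cmp 5,13)
blt top: taken
lw $t2, 0($t0) → $t2=M[208]=16
and $t6, $t6, $t2 → $t6=12&16=0
add $t0, $t0, 4 → $t0=208+4=212
add $t1, $t1, 2 → $t1=5+2=7
cmp $t1, 13  (cmp 7,13)
After step 21: $t6 = 0.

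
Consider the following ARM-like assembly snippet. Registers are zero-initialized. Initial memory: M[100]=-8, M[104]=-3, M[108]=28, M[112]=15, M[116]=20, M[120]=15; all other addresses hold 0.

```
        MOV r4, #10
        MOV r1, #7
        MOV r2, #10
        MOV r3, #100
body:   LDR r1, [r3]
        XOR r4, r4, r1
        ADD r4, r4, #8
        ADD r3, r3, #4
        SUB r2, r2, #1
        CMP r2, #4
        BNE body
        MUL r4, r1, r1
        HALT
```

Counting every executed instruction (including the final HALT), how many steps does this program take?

48

r4=10
r1=7
r2=10
r3=100
r1=M[100]=-8
r4=10^(-8)=-14
r4=(-14)+8=-6
r3=100+4=104
r2=10-1=9
CMP r2, #4  (cmp 9,4)
BNE body: taken
r1=M[104]=-3
r4=(-6)^(-3)=7
r4=7+8=15
r3=104+4=108
r2=9-1=8
CMP r2, #4  (cmp 8,4)
BNE body: taken
r1=M[108]=28
r4=15^28=19
r4=19+8=27
r3=108+4=112
r2=8-1=7
CMP r2, #4  (cmp 7,4)
BNE body: taken
r1=M[112]=15
r4=27^15=20
r4=20+8=28
r3=112+4=116
r2=7-1=6
CMP r2, #4  (cmp 6,4)
BNE body: taken
r1=M[116]=20
r4=28^20=8
r4=8+8=16
r3=116+4=120
r2=6-1=5
CMP r2, #4  (cmp 5,4)
BNE body: taken
r1=M[120]=15
r4=16^15=31
r4=31+8=39
r3=120+4=124
r2=5-1=4
CMP r2, #4  (cmp 4,4)
BNE body: not taken
r4=15*15=225
halt.
Total executed instructions: 48.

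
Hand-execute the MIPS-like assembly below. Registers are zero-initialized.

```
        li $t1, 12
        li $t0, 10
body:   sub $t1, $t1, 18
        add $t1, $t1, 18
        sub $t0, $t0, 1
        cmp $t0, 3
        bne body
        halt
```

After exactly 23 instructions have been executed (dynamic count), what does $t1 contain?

-6

$t1=12
$t0=10
$t1=12-18=-6
$t1=(-6)+18=12
$t0=10-1=9
cmp $t0, 3  (cmp 9,3)
bne body: taken
$t1=12-18=-6
$t1=(-6)+18=12
$t0=9-1=8
cmp $t0, 3  (cmp 8,3)
bne body: taken
$t1=12-18=-6
$t1=(-6)+18=12
$t0=8-1=7
cmp $t0, 3  (cmp 7,3)
bne body: taken
$t1=12-18=-6
$t1=(-6)+18=12
$t0=7-1=6
cmp $t0, 3  (cmp 6,3)
bne body: taken
$t1=12-18=-6
After step 23: $t1 = -6.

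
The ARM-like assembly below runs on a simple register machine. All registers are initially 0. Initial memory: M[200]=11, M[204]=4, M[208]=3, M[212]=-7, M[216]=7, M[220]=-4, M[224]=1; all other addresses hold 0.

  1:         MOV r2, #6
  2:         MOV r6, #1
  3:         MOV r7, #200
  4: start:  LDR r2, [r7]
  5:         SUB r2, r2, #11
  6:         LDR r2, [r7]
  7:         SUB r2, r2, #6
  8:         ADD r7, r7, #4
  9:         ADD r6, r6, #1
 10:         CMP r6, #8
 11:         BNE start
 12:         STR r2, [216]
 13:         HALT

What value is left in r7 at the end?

228

MOV r2, #6 → r2=6
MOV r6, #1 → r6=1
MOV r7, #200 → r7=200
LDR r2, [r7] → r2=M[200]=11
SUB r2, r2, #11 → r2=11-11=0
LDR r2, [r7] → r2=M[200]=11
SUB r2, r2, #6 → r2=11-6=5
ADD r7, r7, #4 → r7=200+4=204
ADD r6, r6, #1 → r6=1+1=2
CMP r6, #8  (cmp 2,8)
BNE start: taken
LDR r2, [r7] → r2=M[204]=4
SUB r2, r2, #11 → r2=4-11=-7
LDR r2, [r7] → r2=M[204]=4
SUB r2, r2, #6 → r2=4-6=-2
ADD r7, r7, #4 → r7=204+4=208
ADD r6, r6, #1 → r6=2+1=3
CMP r6, #8  (cmp 3,8)
BNE start: taken
LDR r2, [r7] → r2=M[208]=3
SUB r2, r2, #11 → r2=3-11=-8
LDR r2, [r7] → r2=M[208]=3
SUB r2, r2, #6 → r2=3-6=-3
ADD r7, r7, #4 → r7=208+4=212
ADD r6, r6, #1 → r6=3+1=4
CMP r6, #8  (cmp 4,8)
BNE start: taken
LDR r2, [r7] → r2=M[212]=-7
SUB r2, r2, #11 → r2=(-7)-11=-18
LDR r2, [r7] → r2=M[212]=-7
SUB r2, r2, #6 → r2=(-7)-6=-13
ADD r7, r7, #4 → r7=212+4=216
ADD r6, r6, #1 → r6=4+1=5
CMP r6, #8  (cmp 5,8)
BNE start: taken
LDR r2, [r7] → r2=M[216]=7
SUB r2, r2, #11 → r2=7-11=-4
LDR r2, [r7] → r2=M[216]=7
SUB r2, r2, #6 → r2=7-6=1
ADD r7, r7, #4 → r7=216+4=220
ADD r6, r6, #1 → r6=5+1=6
CMP r6, #8  (cmp 6,8)
BNE start: taken
LDR r2, [r7] → r2=M[220]=-4
SUB r2, r2, #11 → r2=(-4)-11=-15
LDR r2, [r7] → r2=M[220]=-4
SUB r2, r2, #6 → r2=(-4)-6=-10
ADD r7, r7, #4 → r7=220+4=224
ADD r6, r6, #1 → r6=6+1=7
CMP r6, #8  (cmp 7,8)
BNE start: taken
LDR r2, [r7] → r2=M[224]=1
SUB r2, r2, #11 → r2=1-11=-10
LDR r2, [r7] → r2=M[224]=1
SUB r2, r2, #6 → r2=1-6=-5
ADD r7, r7, #4 → r7=224+4=228
ADD r6, r6, #1 → r6=7+1=8
CMP r6, #8  (cmp 8,8)
BNE start: not taken
STR r2, [216] → M[216]=-5
halt.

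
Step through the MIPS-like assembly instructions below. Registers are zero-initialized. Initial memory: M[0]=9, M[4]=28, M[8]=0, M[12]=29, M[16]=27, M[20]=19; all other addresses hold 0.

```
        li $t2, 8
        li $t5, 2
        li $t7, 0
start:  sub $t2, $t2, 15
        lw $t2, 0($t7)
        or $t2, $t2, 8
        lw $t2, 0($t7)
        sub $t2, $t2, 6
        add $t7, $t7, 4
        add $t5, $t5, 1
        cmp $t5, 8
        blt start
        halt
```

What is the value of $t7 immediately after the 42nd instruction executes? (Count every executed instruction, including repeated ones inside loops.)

16

li $t2, 8 → $t2=8
li $t5, 2 → $t5=2
li $t7, 0 → $t7=0
sub $t2, $t2, 15 → $t2=8-15=-7
lw $t2, 0($t7) → $t2=M[0]=9
or $t2, $t2, 8 → $t2=9|8=9
lw $t2, 0($t7) → $t2=M[0]=9
sub $t2, $t2, 6 → $t2=9-6=3
add $t7, $t7, 4 → $t7=0+4=4
add $t5, $t5, 1 → $t5=2+1=3
cmp $t5, 8  (cmp 3,8)
blt start: taken
sub $t2, $t2, 15 → $t2=3-15=-12
lw $t2, 0($t7) → $t2=M[4]=28
or $t2, $t2, 8 → $t2=28|8=28
lw $t2, 0($t7) → $t2=M[4]=28
sub $t2, $t2, 6 → $t2=28-6=22
add $t7, $t7, 4 → $t7=4+4=8
add $t5, $t5, 1 → $t5=3+1=4
cmp $t5, 8  (cmp 4,8)
blt start: taken
sub $t2, $t2, 15 → $t2=22-15=7
lw $t2, 0($t7) → $t2=M[8]=0
or $t2, $t2, 8 → $t2=0|8=8
lw $t2, 0($t7) → $t2=M[8]=0
sub $t2, $t2, 6 → $t2=0-6=-6
add $t7, $t7, 4 → $t7=8+4=12
add $t5, $t5, 1 → $t5=4+1=5
cmp $t5, 8  (cmp 5,8)
blt start: taken
sub $t2, $t2, 15 → $t2=(-6)-15=-21
lw $t2, 0($t7) → $t2=M[12]=29
or $t2, $t2, 8 → $t2=29|8=29
lw $t2, 0($t7) → $t2=M[12]=29
sub $t2, $t2, 6 → $t2=29-6=23
add $t7, $t7, 4 → $t7=12+4=16
add $t5, $t5, 1 → $t5=5+1=6
cmp $t5, 8  (cmp 6,8)
blt start: taken
sub $t2, $t2, 15 → $t2=23-15=8
lw $t2, 0($t7) → $t2=M[16]=27
or $t2, $t2, 8 → $t2=27|8=27
After step 42: $t7 = 16.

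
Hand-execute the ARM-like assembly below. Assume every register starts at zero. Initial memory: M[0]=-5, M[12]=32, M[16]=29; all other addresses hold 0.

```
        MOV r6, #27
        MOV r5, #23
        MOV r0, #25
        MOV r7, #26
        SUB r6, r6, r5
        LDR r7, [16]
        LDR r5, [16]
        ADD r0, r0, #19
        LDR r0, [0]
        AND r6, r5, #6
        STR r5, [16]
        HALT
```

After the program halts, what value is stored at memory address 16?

29

after MOV r6, #27: r6=27
after MOV r5, #23: r5=23
after MOV r0, #25: r0=25
after MOV r7, #26: r7=26
after SUB r6, r6, r5: r6=27-23=4
after LDR r7, [16]: r7=M[16]=29
after LDR r5, [16]: r5=M[16]=29
after ADD r0, r0, #19: r0=25+19=44
after LDR r0, [0]: r0=M[0]=-5
after AND r6, r5, #6: r6=29&6=4
STR r5, [16] → M[16]=29
halt.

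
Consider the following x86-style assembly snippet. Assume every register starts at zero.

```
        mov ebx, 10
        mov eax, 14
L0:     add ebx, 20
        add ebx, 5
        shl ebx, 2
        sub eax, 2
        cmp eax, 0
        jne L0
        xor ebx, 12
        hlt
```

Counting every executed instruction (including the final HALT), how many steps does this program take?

46

mov ebx, 10 → ebx=10
mov eax, 14 → eax=14
add ebx, 20 → ebx=10+20=30
add ebx, 5 → ebx=30+5=35
shl ebx, 2 → ebx=35<<2=140
sub eax, 2 → eax=14-2=12
cmp eax, 0  (cmp 12,0)
jne L0: taken
add ebx, 20 → ebx=140+20=160
add ebx, 5 → ebx=160+5=165
shl ebx, 2 → ebx=165<<2=660
sub eax, 2 → eax=12-2=10
cmp eax, 0  (cmp 10,0)
jne L0: taken
add ebx, 20 → ebx=660+20=680
add ebx, 5 → ebx=680+5=685
shl ebx, 2 → ebx=685<<2=2740
sub eax, 2 → eax=10-2=8
cmp eax, 0  (cmp 8,0)
jne L0: taken
add ebx, 20 → ebx=2740+20=2760
add ebx, 5 → ebx=2760+5=2765
shl ebx, 2 → ebx=2765<<2=11060
sub eax, 2 → eax=8-2=6
cmp eax, 0  (cmp 6,0)
jne L0: taken
add ebx, 20 → ebx=11060+20=11080
add ebx, 5 → ebx=11080+5=11085
shl ebx, 2 → ebx=11085<<2=44340
sub eax, 2 → eax=6-2=4
cmp eax, 0  (cmp 4,0)
jne L0: taken
add ebx, 20 → ebx=44340+20=44360
add ebx, 5 → ebx=44360+5=44365
shl ebx, 2 → ebx=44365<<2=177460
sub eax, 2 → eax=4-2=2
cmp eax, 0  (cmp 2,0)
jne L0: taken
add ebx, 20 → ebx=177460+20=177480
add ebx, 5 → ebx=177480+5=177485
shl ebx, 2 → ebx=177485<<2=709940
sub eax, 2 → eax=2-2=0
cmp eax, 0  (cmp 0,0)
jne L0: not taken
xor ebx, 12 → ebx=709940^12=709944
halt.
Total executed instructions: 46.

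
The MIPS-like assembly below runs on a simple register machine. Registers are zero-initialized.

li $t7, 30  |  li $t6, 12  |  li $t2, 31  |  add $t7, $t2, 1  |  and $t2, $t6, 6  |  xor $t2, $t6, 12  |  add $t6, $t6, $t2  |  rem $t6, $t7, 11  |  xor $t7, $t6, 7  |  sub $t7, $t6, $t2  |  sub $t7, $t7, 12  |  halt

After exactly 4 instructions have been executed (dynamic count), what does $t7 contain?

32

$t7=30
$t6=12
$t2=31
$t7=31+1=32
After step 4: $t7 = 32.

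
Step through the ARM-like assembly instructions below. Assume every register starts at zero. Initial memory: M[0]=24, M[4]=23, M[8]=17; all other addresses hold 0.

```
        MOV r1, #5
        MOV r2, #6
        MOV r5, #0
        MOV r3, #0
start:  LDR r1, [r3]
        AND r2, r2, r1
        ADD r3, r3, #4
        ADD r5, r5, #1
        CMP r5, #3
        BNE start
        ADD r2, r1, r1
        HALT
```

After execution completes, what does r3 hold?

MOV r1, #5 → r1=5
MOV r2, #6 → r2=6
MOV r5, #0 → r5=0
MOV r3, #0 → r3=0
LDR r1, [r3] → r1=M[0]=24
AND r2, r2, r1 → r2=6&24=0
ADD r3, r3, #4 → r3=0+4=4
ADD r5, r5, #1 → r5=0+1=1
CMP r5, #3  (cmp 1,3)
BNE start: taken
LDR r1, [r3] → r1=M[4]=23
AND r2, r2, r1 → r2=0&23=0
ADD r3, r3, #4 → r3=4+4=8
ADD r5, r5, #1 → r5=1+1=2
CMP r5, #3  (cmp 2,3)
BNE start: taken
LDR r1, [r3] → r1=M[8]=17
AND r2, r2, r1 → r2=0&17=0
ADD r3, r3, #4 → r3=8+4=12
ADD r5, r5, #1 → r5=2+1=3
CMP r5, #3  (cmp 3,3)
BNE start: not taken
ADD r2, r1, r1 → r2=17+17=34
halt.

12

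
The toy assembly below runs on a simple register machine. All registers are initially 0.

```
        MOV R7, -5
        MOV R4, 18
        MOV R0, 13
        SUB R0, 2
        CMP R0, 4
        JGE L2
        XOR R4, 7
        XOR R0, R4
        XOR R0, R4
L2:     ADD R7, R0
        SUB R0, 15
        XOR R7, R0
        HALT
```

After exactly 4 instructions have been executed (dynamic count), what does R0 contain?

11

after MOV R7, -5: R7=-5
after MOV R4, 18: R4=18
after MOV R0, 13: R0=13
after SUB R0, 2: R0=13-2=11
After step 4: R0 = 11.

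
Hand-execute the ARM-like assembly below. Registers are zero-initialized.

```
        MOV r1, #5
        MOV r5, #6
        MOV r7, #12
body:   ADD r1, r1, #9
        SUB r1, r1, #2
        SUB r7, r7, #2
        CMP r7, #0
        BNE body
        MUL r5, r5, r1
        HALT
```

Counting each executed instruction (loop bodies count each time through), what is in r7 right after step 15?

MOV r1, #5 → r1=5
MOV r5, #6 → r5=6
MOV r7, #12 → r7=12
ADD r1, r1, #9 → r1=5+9=14
SUB r1, r1, #2 → r1=14-2=12
SUB r7, r7, #2 → r7=12-2=10
CMP r7, #0  (cmp 10,0)
BNE body: taken
ADD r1, r1, #9 → r1=12+9=21
SUB r1, r1, #2 → r1=21-2=19
SUB r7, r7, #2 → r7=10-2=8
CMP r7, #0  (cmp 8,0)
BNE body: taken
ADD r1, r1, #9 → r1=19+9=28
SUB r1, r1, #2 → r1=28-2=26
After step 15: r7 = 8.

8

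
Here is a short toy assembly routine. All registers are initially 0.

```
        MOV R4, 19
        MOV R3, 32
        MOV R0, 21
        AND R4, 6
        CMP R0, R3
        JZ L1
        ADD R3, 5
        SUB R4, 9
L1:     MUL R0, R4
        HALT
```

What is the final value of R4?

after MOV R4, 19: R4=19
after MOV R3, 32: R3=32
after MOV R0, 21: R0=21
after AND R4, 6: R4=19&6=2
CMP R0, R3  (cmp 21,32)
JZ L1: not taken
after ADD R3, 5: R3=32+5=37
after SUB R4, 9: R4=2-9=-7
after MUL R0, R4: R0=21*(-7)=-147
halt.

-7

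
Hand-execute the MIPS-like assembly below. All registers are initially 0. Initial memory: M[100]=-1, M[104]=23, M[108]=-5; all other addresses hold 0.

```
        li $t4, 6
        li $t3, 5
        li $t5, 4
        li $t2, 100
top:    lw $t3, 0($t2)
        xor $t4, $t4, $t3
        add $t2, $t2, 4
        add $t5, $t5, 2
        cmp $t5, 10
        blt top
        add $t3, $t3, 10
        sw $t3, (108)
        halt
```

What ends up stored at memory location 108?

5

li $t4, 6 → $t4=6
li $t3, 5 → $t3=5
li $t5, 4 → $t5=4
li $t2, 100 → $t2=100
lw $t3, 0($t2) → $t3=M[100]=-1
xor $t4, $t4, $t3 → $t4=6^(-1)=-7
add $t2, $t2, 4 → $t2=100+4=104
add $t5, $t5, 2 → $t5=4+2=6
cmp $t5, 10  (cmp 6,10)
blt top: taken
lw $t3, 0($t2) → $t3=M[104]=23
xor $t4, $t4, $t3 → $t4=(-7)^23=-18
add $t2, $t2, 4 → $t2=104+4=108
add $t5, $t5, 2 → $t5=6+2=8
cmp $t5, 10  (cmp 8,10)
blt top: taken
lw $t3, 0($t2) → $t3=M[108]=-5
xor $t4, $t4, $t3 → $t4=(-18)^(-5)=21
add $t2, $t2, 4 → $t2=108+4=112
add $t5, $t5, 2 → $t5=8+2=10
cmp $t5, 10  (cmp 10,10)
blt top: not taken
add $t3, $t3, 10 → $t3=(-5)+10=5
sw $t3, (108) → M[108]=5
halt.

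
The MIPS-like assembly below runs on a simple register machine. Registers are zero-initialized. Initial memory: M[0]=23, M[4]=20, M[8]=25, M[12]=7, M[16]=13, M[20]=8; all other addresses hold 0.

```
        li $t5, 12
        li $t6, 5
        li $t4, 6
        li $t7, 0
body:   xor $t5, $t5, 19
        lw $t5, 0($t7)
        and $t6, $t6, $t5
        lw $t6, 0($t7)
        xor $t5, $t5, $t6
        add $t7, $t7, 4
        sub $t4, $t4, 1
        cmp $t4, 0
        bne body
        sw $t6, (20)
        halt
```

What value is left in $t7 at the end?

24

li $t5, 12 → $t5=12
li $t6, 5 → $t6=5
li $t4, 6 → $t4=6
li $t7, 0 → $t7=0
xor $t5, $t5, 19 → $t5=12^19=31
lw $t5, 0($t7) → $t5=M[0]=23
and $t6, $t6, $t5 → $t6=5&23=5
lw $t6, 0($t7) → $t6=M[0]=23
xor $t5, $t5, $t6 → $t5=23^23=0
add $t7, $t7, 4 → $t7=0+4=4
sub $t4, $t4, 1 → $t4=6-1=5
cmp $t4, 0  (cmp 5,0)
bne body: taken
xor $t5, $t5, 19 → $t5=0^19=19
lw $t5, 0($t7) → $t5=M[4]=20
and $t6, $t6, $t5 → $t6=23&20=20
lw $t6, 0($t7) → $t6=M[4]=20
xor $t5, $t5, $t6 → $t5=20^20=0
add $t7, $t7, 4 → $t7=4+4=8
sub $t4, $t4, 1 → $t4=5-1=4
cmp $t4, 0  (cmp 4,0)
bne body: taken
xor $t5, $t5, 19 → $t5=0^19=19
lw $t5, 0($t7) → $t5=M[8]=25
and $t6, $t6, $t5 → $t6=20&25=16
lw $t6, 0($t7) → $t6=M[8]=25
xor $t5, $t5, $t6 → $t5=25^25=0
add $t7, $t7, 4 → $t7=8+4=12
sub $t4, $t4, 1 → $t4=4-1=3
cmp $t4, 0  (cmp 3,0)
bne body: taken
xor $t5, $t5, 19 → $t5=0^19=19
lw $t5, 0($t7) → $t5=M[12]=7
and $t6, $t6, $t5 → $t6=25&7=1
lw $t6, 0($t7) → $t6=M[12]=7
xor $t5, $t5, $t6 → $t5=7^7=0
add $t7, $t7, 4 → $t7=12+4=16
sub $t4, $t4, 1 → $t4=3-1=2
cmp $t4, 0  (cmp 2,0)
bne body: taken
xor $t5, $t5, 19 → $t5=0^19=19
lw $t5, 0($t7) → $t5=M[16]=13
and $t6, $t6, $t5 → $t6=7&13=5
lw $t6, 0($t7) → $t6=M[16]=13
xor $t5, $t5, $t6 → $t5=13^13=0
add $t7, $t7, 4 → $t7=16+4=20
sub $t4, $t4, 1 → $t4=2-1=1
cmp $t4, 0  (cmp 1,0)
bne body: taken
xor $t5, $t5, 19 → $t5=0^19=19
lw $t5, 0($t7) → $t5=M[20]=8
and $t6, $t6, $t5 → $t6=13&8=8
lw $t6, 0($t7) → $t6=M[20]=8
xor $t5, $t5, $t6 → $t5=8^8=0
add $t7, $t7, 4 → $t7=20+4=24
sub $t4, $t4, 1 → $t4=1-1=0
cmp $t4, 0  (cmp 0,0)
bne body: not taken
sw $t6, (20) → M[20]=8
halt.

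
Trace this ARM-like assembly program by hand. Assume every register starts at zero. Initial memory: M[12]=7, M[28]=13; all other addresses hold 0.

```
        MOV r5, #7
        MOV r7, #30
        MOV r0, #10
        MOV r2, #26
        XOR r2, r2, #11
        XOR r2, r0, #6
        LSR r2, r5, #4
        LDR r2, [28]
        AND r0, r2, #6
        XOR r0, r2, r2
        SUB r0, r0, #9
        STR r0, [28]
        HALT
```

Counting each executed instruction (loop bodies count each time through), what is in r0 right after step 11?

-9

after MOV r5, #7: r5=7
after MOV r7, #30: r7=30
after MOV r0, #10: r0=10
after MOV r2, #26: r2=26
after XOR r2, r2, #11: r2=26^11=17
after XOR r2, r0, #6: r2=10^6=12
after LSR r2, r5, #4: r2=7>>4=0
after LDR r2, [28]: r2=M[28]=13
after AND r0, r2, #6: r0=13&6=4
after XOR r0, r2, r2: r0=13^13=0
after SUB r0, r0, #9: r0=0-9=-9
After step 11: r0 = -9.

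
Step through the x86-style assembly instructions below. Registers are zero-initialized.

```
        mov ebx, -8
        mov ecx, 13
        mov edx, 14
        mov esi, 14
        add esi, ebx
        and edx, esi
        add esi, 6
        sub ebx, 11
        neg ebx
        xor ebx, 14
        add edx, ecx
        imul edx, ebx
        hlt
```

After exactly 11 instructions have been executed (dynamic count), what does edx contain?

19

after mov ebx, -8: ebx=-8
after mov ecx, 13: ecx=13
after mov edx, 14: edx=14
after mov esi, 14: esi=14
after add esi, ebx: esi=14+(-8)=6
after and edx, esi: edx=14&6=6
after add esi, 6: esi=6+6=12
after sub ebx, 11: ebx=(-8)-11=-19
after neg ebx: ebx=-(-19)=19
after xor ebx, 14: ebx=19^14=29
after add edx, ecx: edx=6+13=19
After step 11: edx = 19.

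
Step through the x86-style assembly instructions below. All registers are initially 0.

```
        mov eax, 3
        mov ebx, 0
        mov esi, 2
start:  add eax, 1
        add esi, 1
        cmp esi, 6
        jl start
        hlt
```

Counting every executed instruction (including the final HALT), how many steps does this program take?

eax=3
ebx=0
esi=2
eax=3+1=4
esi=2+1=3
cmp esi, 6  (cmp 3,6)
jl start: taken
eax=4+1=5
esi=3+1=4
cmp esi, 6  (cmp 4,6)
jl start: taken
eax=5+1=6
esi=4+1=5
cmp esi, 6  (cmp 5,6)
jl start: taken
eax=6+1=7
esi=5+1=6
cmp esi, 6  (cmp 6,6)
jl start: not taken
halt.
Total executed instructions: 20.

20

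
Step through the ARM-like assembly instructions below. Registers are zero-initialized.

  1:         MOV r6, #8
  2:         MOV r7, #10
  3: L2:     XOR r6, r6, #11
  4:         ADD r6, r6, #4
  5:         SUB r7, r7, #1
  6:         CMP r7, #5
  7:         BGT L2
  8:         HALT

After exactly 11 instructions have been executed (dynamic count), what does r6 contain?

16

after MOV r6, #8: r6=8
after MOV r7, #10: r7=10
after XOR r6, r6, #11: r6=8^11=3
after ADD r6, r6, #4: r6=3+4=7
after SUB r7, r7, #1: r7=10-1=9
CMP r7, #5  (cmp 9,5)
BGT L2: taken
after XOR r6, r6, #11: r6=7^11=12
after ADD r6, r6, #4: r6=12+4=16
after SUB r7, r7, #1: r7=9-1=8
CMP r7, #5  (cmp 8,5)
After step 11: r6 = 16.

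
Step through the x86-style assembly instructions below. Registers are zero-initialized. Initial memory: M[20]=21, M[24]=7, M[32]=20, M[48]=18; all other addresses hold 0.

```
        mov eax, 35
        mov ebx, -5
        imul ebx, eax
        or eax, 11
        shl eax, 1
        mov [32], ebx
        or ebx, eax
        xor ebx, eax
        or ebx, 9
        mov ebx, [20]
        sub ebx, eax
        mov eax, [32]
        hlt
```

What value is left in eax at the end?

-175

eax=35
ebx=-5
ebx=(-5)*35=-175
eax=35|11=43
eax=43<<1=86
mov [32], ebx → M[32]=-175
ebx=(-175)|86=-169
ebx=(-169)^86=-255
ebx=(-255)|9=-247
ebx=M[20]=21
ebx=21-86=-65
eax=M[32]=-175
halt.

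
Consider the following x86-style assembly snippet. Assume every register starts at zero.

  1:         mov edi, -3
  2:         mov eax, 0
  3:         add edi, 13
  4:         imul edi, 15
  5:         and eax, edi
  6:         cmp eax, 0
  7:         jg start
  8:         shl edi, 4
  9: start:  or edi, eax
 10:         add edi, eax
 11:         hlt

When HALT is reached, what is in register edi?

2400

after mov edi, -3: edi=-3
after mov eax, 0: eax=0
after add edi, 13: edi=(-3)+13=10
after imul edi, 15: edi=10*15=150
after and eax, edi: eax=0&150=0
cmp eax, 0  (cmp 0,0)
jg start: not taken
after shl edi, 4: edi=150<<4=2400
after or edi, eax: edi=2400|0=2400
after add edi, eax: edi=2400+0=2400
halt.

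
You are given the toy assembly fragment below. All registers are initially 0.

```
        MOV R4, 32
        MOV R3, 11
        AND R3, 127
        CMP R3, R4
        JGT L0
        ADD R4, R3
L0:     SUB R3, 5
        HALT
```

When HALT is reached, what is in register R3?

6

MOV R4, 32 → R4=32
MOV R3, 11 → R3=11
AND R3, 127 → R3=11&127=11
CMP R3, R4  (cmp 11,32)
JGT L0: not taken
ADD R4, R3 → R4=32+11=43
SUB R3, 5 → R3=11-5=6
halt.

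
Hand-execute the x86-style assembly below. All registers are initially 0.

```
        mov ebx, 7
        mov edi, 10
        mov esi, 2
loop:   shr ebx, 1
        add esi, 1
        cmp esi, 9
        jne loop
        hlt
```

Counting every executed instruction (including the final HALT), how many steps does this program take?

after mov ebx, 7: ebx=7
after mov edi, 10: edi=10
after mov esi, 2: esi=2
after shr ebx, 1: ebx=7>>1=3
after add esi, 1: esi=2+1=3
cmp esi, 9  (cmp 3,9)
jne loop: taken
after shr ebx, 1: ebx=3>>1=1
after add esi, 1: esi=3+1=4
cmp esi, 9  (cmp 4,9)
jne loop: taken
after shr ebx, 1: ebx=1>>1=0
after add esi, 1: esi=4+1=5
cmp esi, 9  (cmp 5,9)
jne loop: taken
after shr ebx, 1: ebx=0>>1=0
after add esi, 1: esi=5+1=6
cmp esi, 9  (cmp 6,9)
jne loop: taken
after shr ebx, 1: ebx=0>>1=0
after add esi, 1: esi=6+1=7
cmp esi, 9  (cmp 7,9)
jne loop: taken
after shr ebx, 1: ebx=0>>1=0
after add esi, 1: esi=7+1=8
cmp esi, 9  (cmp 8,9)
jne loop: taken
after shr ebx, 1: ebx=0>>1=0
after add esi, 1: esi=8+1=9
cmp esi, 9  (cmp 9,9)
jne loop: not taken
halt.
Total executed instructions: 32.

32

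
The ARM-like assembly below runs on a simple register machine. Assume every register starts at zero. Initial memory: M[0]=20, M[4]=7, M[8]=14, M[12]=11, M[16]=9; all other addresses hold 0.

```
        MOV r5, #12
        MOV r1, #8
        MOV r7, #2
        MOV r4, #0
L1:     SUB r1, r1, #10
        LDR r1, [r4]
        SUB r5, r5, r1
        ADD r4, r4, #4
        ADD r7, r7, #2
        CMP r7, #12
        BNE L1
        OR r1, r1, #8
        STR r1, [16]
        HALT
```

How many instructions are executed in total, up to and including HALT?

42

r5=12
r1=8
r7=2
r4=0
r1=8-10=-2
r1=M[0]=20
r5=12-20=-8
r4=0+4=4
r7=2+2=4
CMP r7, #12  (cmp 4,12)
BNE L1: taken
r1=20-10=10
r1=M[4]=7
r5=(-8)-7=-15
r4=4+4=8
r7=4+2=6
CMP r7, #12  (cmp 6,12)
BNE L1: taken
r1=7-10=-3
r1=M[8]=14
r5=(-15)-14=-29
r4=8+4=12
r7=6+2=8
CMP r7, #12  (cmp 8,12)
BNE L1: taken
r1=14-10=4
r1=M[12]=11
r5=(-29)-11=-40
r4=12+4=16
r7=8+2=10
CMP r7, #12  (cmp 10,12)
BNE L1: taken
r1=11-10=1
r1=M[16]=9
r5=(-40)-9=-49
r4=16+4=20
r7=10+2=12
CMP r7, #12  (cmp 12,12)
BNE L1: not taken
r1=9|8=9
STR r1, [16] → M[16]=9
halt.
Total executed instructions: 42.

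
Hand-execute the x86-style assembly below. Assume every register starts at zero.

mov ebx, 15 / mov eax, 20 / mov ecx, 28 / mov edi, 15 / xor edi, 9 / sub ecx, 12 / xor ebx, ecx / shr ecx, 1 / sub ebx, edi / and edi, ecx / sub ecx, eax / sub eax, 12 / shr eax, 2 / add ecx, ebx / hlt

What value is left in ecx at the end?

13

after mov ebx, 15: ebx=15
after mov eax, 20: eax=20
after mov ecx, 28: ecx=28
after mov edi, 15: edi=15
after xor edi, 9: edi=15^9=6
after sub ecx, 12: ecx=28-12=16
after xor ebx, ecx: ebx=15^16=31
after shr ecx, 1: ecx=16>>1=8
after sub ebx, edi: ebx=31-6=25
after and edi, ecx: edi=6&8=0
after sub ecx, eax: ecx=8-20=-12
after sub eax, 12: eax=20-12=8
after shr eax, 2: eax=8>>2=2
after add ecx, ebx: ecx=(-12)+25=13
halt.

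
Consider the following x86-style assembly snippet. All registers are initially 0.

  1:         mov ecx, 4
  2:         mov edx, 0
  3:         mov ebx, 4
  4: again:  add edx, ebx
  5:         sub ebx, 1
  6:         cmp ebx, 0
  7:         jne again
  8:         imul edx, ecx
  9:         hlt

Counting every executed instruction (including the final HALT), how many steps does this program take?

mov ecx, 4 → ecx=4
mov edx, 0 → edx=0
mov ebx, 4 → ebx=4
add edx, ebx → edx=0+4=4
sub ebx, 1 → ebx=4-1=3
cmp ebx, 0  (cmp 3,0)
jne again: taken
add edx, ebx → edx=4+3=7
sub ebx, 1 → ebx=3-1=2
cmp ebx, 0  (cmp 2,0)
jne again: taken
add edx, ebx → edx=7+2=9
sub ebx, 1 → ebx=2-1=1
cmp ebx, 0  (cmp 1,0)
jne again: taken
add edx, ebx → edx=9+1=10
sub ebx, 1 → ebx=1-1=0
cmp ebx, 0  (cmp 0,0)
jne again: not taken
imul edx, ecx → edx=10*4=40
halt.
Total executed instructions: 21.

21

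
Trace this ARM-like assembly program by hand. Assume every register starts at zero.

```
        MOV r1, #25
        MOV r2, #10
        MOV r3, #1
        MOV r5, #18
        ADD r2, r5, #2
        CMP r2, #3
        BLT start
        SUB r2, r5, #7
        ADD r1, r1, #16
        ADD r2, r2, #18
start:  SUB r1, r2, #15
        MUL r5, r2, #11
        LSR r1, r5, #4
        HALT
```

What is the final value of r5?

319

r1=25
r2=10
r3=1
r5=18
r2=18+2=20
CMP r2, #3  (cmp 20,3)
BLT start: not taken
r2=18-7=11
r1=25+16=41
r2=11+18=29
r1=29-15=14
r5=29*11=319
r1=319>>4=19
halt.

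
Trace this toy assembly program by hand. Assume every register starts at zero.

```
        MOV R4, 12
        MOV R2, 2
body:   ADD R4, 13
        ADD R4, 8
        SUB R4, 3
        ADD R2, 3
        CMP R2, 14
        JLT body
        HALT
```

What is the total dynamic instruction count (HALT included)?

27

after MOV R4, 12: R4=12
after MOV R2, 2: R2=2
after ADD R4, 13: R4=12+13=25
after ADD R4, 8: R4=25+8=33
after SUB R4, 3: R4=33-3=30
after ADD R2, 3: R2=2+3=5
CMP R2, 14  (cmp 5,14)
JLT body: taken
after ADD R4, 13: R4=30+13=43
after ADD R4, 8: R4=43+8=51
after SUB R4, 3: R4=51-3=48
after ADD R2, 3: R2=5+3=8
CMP R2, 14  (cmp 8,14)
JLT body: taken
after ADD R4, 13: R4=48+13=61
after ADD R4, 8: R4=61+8=69
after SUB R4, 3: R4=69-3=66
after ADD R2, 3: R2=8+3=11
CMP R2, 14  (cmp 11,14)
JLT body: taken
after ADD R4, 13: R4=66+13=79
after ADD R4, 8: R4=79+8=87
after SUB R4, 3: R4=87-3=84
after ADD R2, 3: R2=11+3=14
CMP R2, 14  (cmp 14,14)
JLT body: not taken
halt.
Total executed instructions: 27.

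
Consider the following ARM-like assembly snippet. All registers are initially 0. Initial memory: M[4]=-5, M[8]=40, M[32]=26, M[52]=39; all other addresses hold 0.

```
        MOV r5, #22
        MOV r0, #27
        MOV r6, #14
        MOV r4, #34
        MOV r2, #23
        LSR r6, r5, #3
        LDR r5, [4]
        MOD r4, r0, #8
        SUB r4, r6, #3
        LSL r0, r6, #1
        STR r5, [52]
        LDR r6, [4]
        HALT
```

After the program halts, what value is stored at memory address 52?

-5

MOV r5, #22 → r5=22
MOV r0, #27 → r0=27
MOV r6, #14 → r6=14
MOV r4, #34 → r4=34
MOV r2, #23 → r2=23
LSR r6, r5, #3 → r6=22>>3=2
LDR r5, [4] → r5=M[4]=-5
MOD r4, r0, #8 → r4=27%8=3
SUB r4, r6, #3 → r4=2-3=-1
LSL r0, r6, #1 → r0=2<<1=4
STR r5, [52] → M[52]=-5
LDR r6, [4] → r6=M[4]=-5
halt.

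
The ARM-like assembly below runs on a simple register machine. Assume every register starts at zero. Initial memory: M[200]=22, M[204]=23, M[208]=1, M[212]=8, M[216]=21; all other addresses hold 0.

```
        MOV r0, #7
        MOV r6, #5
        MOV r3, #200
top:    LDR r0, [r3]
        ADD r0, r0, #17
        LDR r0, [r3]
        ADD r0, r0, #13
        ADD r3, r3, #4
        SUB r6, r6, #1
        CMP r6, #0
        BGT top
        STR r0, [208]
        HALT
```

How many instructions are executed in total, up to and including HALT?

45

after MOV r0, #7: r0=7
after MOV r6, #5: r6=5
after MOV r3, #200: r3=200
after LDR r0, [r3]: r0=M[200]=22
after ADD r0, r0, #17: r0=22+17=39
after LDR r0, [r3]: r0=M[200]=22
after ADD r0, r0, #13: r0=22+13=35
after ADD r3, r3, #4: r3=200+4=204
after SUB r6, r6, #1: r6=5-1=4
CMP r6, #0  (cmp 4,0)
BGT top: taken
after LDR r0, [r3]: r0=M[204]=23
after ADD r0, r0, #17: r0=23+17=40
after LDR r0, [r3]: r0=M[204]=23
after ADD r0, r0, #13: r0=23+13=36
after ADD r3, r3, #4: r3=204+4=208
after SUB r6, r6, #1: r6=4-1=3
CMP r6, #0  (cmp 3,0)
BGT top: taken
after LDR r0, [r3]: r0=M[208]=1
after ADD r0, r0, #17: r0=1+17=18
after LDR r0, [r3]: r0=M[208]=1
after ADD r0, r0, #13: r0=1+13=14
after ADD r3, r3, #4: r3=208+4=212
after SUB r6, r6, #1: r6=3-1=2
CMP r6, #0  (cmp 2,0)
BGT top: taken
after LDR r0, [r3]: r0=M[212]=8
after ADD r0, r0, #17: r0=8+17=25
after LDR r0, [r3]: r0=M[212]=8
after ADD r0, r0, #13: r0=8+13=21
after ADD r3, r3, #4: r3=212+4=216
after SUB r6, r6, #1: r6=2-1=1
CMP r6, #0  (cmp 1,0)
BGT top: taken
after LDR r0, [r3]: r0=M[216]=21
after ADD r0, r0, #17: r0=21+17=38
after LDR r0, [r3]: r0=M[216]=21
after ADD r0, r0, #13: r0=21+13=34
after ADD r3, r3, #4: r3=216+4=220
after SUB r6, r6, #1: r6=1-1=0
CMP r6, #0  (cmp 0,0)
BGT top: not taken
STR r0, [208] → M[208]=34
halt.
Total executed instructions: 45.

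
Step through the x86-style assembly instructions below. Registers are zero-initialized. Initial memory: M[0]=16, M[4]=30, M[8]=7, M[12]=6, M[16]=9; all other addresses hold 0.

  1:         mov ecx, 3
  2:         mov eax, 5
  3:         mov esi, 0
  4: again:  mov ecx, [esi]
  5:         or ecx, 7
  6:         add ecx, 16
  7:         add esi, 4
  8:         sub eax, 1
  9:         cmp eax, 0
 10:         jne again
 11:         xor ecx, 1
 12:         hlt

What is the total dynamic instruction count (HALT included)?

40

mov ecx, 3 → ecx=3
mov eax, 5 → eax=5
mov esi, 0 → esi=0
mov ecx, [esi] → ecx=M[0]=16
or ecx, 7 → ecx=16|7=23
add ecx, 16 → ecx=23+16=39
add esi, 4 → esi=0+4=4
sub eax, 1 → eax=5-1=4
cmp eax, 0  (cmp 4,0)
jne again: taken
mov ecx, [esi] → ecx=M[4]=30
or ecx, 7 → ecx=30|7=31
add ecx, 16 → ecx=31+16=47
add esi, 4 → esi=4+4=8
sub eax, 1 → eax=4-1=3
cmp eax, 0  (cmp 3,0)
jne again: taken
mov ecx, [esi] → ecx=M[8]=7
or ecx, 7 → ecx=7|7=7
add ecx, 16 → ecx=7+16=23
add esi, 4 → esi=8+4=12
sub eax, 1 → eax=3-1=2
cmp eax, 0  (cmp 2,0)
jne again: taken
mov ecx, [esi] → ecx=M[12]=6
or ecx, 7 → ecx=6|7=7
add ecx, 16 → ecx=7+16=23
add esi, 4 → esi=12+4=16
sub eax, 1 → eax=2-1=1
cmp eax, 0  (cmp 1,0)
jne again: taken
mov ecx, [esi] → ecx=M[16]=9
or ecx, 7 → ecx=9|7=15
add ecx, 16 → ecx=15+16=31
add esi, 4 → esi=16+4=20
sub eax, 1 → eax=1-1=0
cmp eax, 0  (cmp 0,0)
jne again: not taken
xor ecx, 1 → ecx=31^1=30
halt.
Total executed instructions: 40.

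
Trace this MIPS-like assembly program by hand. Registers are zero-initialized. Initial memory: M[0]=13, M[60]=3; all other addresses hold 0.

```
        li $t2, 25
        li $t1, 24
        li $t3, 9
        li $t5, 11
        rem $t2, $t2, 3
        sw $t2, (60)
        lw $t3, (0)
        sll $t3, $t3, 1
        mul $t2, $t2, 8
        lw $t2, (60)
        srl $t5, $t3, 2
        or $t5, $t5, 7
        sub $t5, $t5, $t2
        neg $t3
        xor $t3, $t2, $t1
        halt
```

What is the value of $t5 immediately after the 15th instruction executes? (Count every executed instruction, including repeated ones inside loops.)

after li $t2, 25: $t2=25
after li $t1, 24: $t1=24
after li $t3, 9: $t3=9
after li $t5, 11: $t5=11
after rem $t2, $t2, 3: $t2=25%3=1
sw $t2, (60) → M[60]=1
after lw $t3, (0): $t3=M[0]=13
after sll $t3, $t3, 1: $t3=13<<1=26
after mul $t2, $t2, 8: $t2=1*8=8
after lw $t2, (60): $t2=M[60]=1
after srl $t5, $t3, 2: $t5=26>>2=6
after or $t5, $t5, 7: $t5=6|7=7
after sub $t5, $t5, $t2: $t5=7-1=6
after neg $t3: $t3=-(26)=-26
after xor $t3, $t2, $t1: $t3=1^24=25
After step 15: $t5 = 6.

6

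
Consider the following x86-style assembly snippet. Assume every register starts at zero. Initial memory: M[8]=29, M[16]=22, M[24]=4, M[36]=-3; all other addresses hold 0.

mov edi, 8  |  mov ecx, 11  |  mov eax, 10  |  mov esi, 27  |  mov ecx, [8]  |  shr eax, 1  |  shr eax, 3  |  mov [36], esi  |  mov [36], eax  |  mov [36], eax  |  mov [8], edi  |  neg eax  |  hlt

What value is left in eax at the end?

edi=8
ecx=11
eax=10
esi=27
ecx=M[8]=29
eax=10>>1=5
eax=5>>3=0
mov [36], esi → M[36]=27
mov [36], eax → M[36]=0
mov [36], eax → M[36]=0
mov [8], edi → M[8]=8
eax=-(0)=0
halt.

0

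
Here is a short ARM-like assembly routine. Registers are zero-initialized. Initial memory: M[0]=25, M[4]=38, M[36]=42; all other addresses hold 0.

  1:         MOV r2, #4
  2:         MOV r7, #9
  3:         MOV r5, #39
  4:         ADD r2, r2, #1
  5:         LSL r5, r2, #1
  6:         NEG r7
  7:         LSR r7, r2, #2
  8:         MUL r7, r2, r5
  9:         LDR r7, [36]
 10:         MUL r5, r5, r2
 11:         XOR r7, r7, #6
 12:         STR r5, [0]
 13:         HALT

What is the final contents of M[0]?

MOV r2, #4 → r2=4
MOV r7, #9 → r7=9
MOV r5, #39 → r5=39
ADD r2, r2, #1 → r2=4+1=5
LSL r5, r2, #1 → r5=5<<1=10
NEG r7 → r7=-(9)=-9
LSR r7, r2, #2 → r7=5>>2=1
MUL r7, r2, r5 → r7=5*10=50
LDR r7, [36] → r7=M[36]=42
MUL r5, r5, r2 → r5=10*5=50
XOR r7, r7, #6 → r7=42^6=44
STR r5, [0] → M[0]=50
halt.

50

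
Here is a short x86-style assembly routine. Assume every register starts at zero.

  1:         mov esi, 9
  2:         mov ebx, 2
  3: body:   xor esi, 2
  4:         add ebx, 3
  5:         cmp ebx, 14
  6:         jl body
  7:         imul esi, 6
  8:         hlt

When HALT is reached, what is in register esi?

54

mov esi, 9 → esi=9
mov ebx, 2 → ebx=2
xor esi, 2 → esi=9^2=11
add ebx, 3 → ebx=2+3=5
cmp ebx, 14  (cmp 5,14)
jl body: taken
xor esi, 2 → esi=11^2=9
add ebx, 3 → ebx=5+3=8
cmp ebx, 14  (cmp 8,14)
jl body: taken
xor esi, 2 → esi=9^2=11
add ebx, 3 → ebx=8+3=11
cmp ebx, 14  (cmp 11,14)
jl body: taken
xor esi, 2 → esi=11^2=9
add ebx, 3 → ebx=11+3=14
cmp ebx, 14  (cmp 14,14)
jl body: not taken
imul esi, 6 → esi=9*6=54
halt.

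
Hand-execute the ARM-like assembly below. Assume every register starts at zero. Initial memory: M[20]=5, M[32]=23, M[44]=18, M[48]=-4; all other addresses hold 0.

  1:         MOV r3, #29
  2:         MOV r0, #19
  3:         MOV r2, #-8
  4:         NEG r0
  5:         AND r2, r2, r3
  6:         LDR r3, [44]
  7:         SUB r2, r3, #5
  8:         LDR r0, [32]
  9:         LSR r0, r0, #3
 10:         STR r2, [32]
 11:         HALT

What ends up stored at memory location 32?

13

MOV r3, #29 → r3=29
MOV r0, #19 → r0=19
MOV r2, #-8 → r2=-8
NEG r0 → r0=-(19)=-19
AND r2, r2, r3 → r2=(-8)&29=24
LDR r3, [44] → r3=M[44]=18
SUB r2, r3, #5 → r2=18-5=13
LDR r0, [32] → r0=M[32]=23
LSR r0, r0, #3 → r0=23>>3=2
STR r2, [32] → M[32]=13
halt.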